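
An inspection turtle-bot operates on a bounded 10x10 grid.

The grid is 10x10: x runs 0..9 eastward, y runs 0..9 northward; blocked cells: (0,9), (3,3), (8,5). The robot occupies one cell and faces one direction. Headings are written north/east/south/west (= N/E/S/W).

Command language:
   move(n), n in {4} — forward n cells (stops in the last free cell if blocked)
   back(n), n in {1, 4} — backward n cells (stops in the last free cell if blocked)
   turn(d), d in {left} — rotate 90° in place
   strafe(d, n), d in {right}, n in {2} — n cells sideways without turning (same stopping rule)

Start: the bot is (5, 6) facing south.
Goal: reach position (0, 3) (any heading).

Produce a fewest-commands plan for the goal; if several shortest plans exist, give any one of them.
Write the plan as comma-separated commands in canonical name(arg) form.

move(4), strafe(right, 2), strafe(right, 2), back(1), strafe(right, 2)

from: (5, 6) facing south
step 1 (move(4)): (5, 2) facing south
step 2 (strafe(right, 2)): (3, 2) facing south
step 3 (strafe(right, 2)): (1, 2) facing south
step 4 (back(1)): (1, 3) facing south
step 5 (strafe(right, 2)): (0, 3) facing south
no 4-step plan works, so 5 is optimal.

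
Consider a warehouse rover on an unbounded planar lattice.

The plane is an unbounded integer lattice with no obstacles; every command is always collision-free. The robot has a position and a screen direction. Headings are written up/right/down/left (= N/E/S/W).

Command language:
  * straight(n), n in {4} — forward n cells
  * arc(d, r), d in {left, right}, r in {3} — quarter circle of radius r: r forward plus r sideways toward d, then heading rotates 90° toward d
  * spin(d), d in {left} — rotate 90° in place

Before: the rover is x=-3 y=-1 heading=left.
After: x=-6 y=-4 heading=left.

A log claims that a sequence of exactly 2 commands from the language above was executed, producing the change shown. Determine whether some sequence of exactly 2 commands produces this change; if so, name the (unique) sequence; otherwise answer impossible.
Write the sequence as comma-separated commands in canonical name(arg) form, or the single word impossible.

key: still facing W at the end — net rotation zero over 2 steps
t0: x=-3 y=-1 heading=left
step 1 (spin(left)): x=-3 y=-1 heading=down
step 2 (arc(right, 3)): x=-6 y=-4 heading=left
no other 2-command option fits: unique.

spin(left), arc(right, 3)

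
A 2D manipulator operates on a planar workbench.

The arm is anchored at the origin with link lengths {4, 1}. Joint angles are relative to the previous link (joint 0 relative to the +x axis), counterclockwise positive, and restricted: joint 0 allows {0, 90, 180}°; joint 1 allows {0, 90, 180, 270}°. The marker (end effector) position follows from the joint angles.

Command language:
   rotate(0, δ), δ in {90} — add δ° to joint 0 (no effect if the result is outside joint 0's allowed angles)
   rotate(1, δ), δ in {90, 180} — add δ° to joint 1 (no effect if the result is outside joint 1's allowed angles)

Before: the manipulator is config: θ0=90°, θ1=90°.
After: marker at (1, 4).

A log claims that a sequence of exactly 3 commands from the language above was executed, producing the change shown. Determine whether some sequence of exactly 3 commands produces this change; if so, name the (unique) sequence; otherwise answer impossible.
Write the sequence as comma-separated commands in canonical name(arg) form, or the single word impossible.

initial: config: θ0=90°, θ1=90°
t=1 rotate(1, 180) ⇒ config: θ0=90°, θ1=270°
t=2 rotate(1, 180) ⇒ config: θ0=90°, θ1=90°
t=3 rotate(1, 180) ⇒ config: θ0=90°, θ1=270°
all 27 alternatives checked — unique.

rotate(1, 180), rotate(1, 180), rotate(1, 180)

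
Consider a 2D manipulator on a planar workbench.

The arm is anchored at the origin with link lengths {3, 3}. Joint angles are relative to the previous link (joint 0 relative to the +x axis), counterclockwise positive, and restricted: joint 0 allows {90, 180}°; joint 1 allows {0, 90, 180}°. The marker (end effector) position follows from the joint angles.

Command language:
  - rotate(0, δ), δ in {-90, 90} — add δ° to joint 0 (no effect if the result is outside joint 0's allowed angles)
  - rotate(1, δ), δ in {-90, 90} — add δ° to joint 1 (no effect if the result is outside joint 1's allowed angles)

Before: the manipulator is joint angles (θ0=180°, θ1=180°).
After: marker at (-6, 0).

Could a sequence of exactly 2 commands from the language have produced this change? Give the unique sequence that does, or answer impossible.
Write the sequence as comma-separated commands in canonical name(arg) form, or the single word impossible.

initial: joint angles (θ0=180°, θ1=180°)
t=1 rotate(1, -90) ⇒ joint angles (θ0=180°, θ1=90°)
t=2 rotate(1, -90) ⇒ joint angles (θ0=180°, θ1=0°)
uniquely the one of 16 2-step routes that fits.

rotate(1, -90), rotate(1, -90)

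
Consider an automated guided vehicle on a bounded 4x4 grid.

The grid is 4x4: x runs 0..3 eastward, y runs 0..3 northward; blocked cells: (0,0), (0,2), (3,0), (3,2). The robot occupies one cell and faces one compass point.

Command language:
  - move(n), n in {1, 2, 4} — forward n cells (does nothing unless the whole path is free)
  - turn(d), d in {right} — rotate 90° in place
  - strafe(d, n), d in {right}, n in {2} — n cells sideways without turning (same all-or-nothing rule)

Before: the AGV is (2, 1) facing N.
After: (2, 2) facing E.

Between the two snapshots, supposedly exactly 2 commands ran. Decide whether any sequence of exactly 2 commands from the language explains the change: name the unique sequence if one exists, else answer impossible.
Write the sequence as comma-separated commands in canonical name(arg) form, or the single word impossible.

key: position moved to (2,2) AND the heading swung to E — translation plus rotation needed
begin: (2, 1) facing N
1. move(1) → (2, 2) facing N
2. turn(right) → (2, 2) facing E
no rival 2-sequence matches.

move(1), turn(right)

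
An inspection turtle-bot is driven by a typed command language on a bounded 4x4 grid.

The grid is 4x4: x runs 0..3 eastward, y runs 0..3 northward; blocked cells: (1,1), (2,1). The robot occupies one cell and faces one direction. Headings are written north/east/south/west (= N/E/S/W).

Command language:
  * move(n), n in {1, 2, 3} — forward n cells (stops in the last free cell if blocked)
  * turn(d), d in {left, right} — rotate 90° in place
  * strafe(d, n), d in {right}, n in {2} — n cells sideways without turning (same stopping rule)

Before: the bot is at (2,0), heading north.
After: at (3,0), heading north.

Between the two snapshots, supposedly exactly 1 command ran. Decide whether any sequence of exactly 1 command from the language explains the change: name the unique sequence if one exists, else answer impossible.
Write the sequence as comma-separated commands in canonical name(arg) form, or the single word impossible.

strafe(right, 2)

key: strafe(right, 2) runs into the grid edge before its full distance
begin: at (2,0), heading north
[1] after strafe(right, 2): at (3,0), heading north
uniquely the one of 6 1-step routes that fits.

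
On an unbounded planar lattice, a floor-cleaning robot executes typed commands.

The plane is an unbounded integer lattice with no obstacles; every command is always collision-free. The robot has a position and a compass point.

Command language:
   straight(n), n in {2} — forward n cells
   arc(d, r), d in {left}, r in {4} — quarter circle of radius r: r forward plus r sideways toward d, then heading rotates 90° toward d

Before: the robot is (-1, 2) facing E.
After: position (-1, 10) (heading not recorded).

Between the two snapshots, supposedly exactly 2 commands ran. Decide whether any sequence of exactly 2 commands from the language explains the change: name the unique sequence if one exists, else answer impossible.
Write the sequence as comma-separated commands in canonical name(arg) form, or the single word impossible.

initial: (-1, 2) facing E
t=1 arc(left, 4) ⇒ (3, 6) facing N
t=2 arc(left, 4) ⇒ (-1, 10) facing W
all 4 alternatives checked — unique.

arc(left, 4), arc(left, 4)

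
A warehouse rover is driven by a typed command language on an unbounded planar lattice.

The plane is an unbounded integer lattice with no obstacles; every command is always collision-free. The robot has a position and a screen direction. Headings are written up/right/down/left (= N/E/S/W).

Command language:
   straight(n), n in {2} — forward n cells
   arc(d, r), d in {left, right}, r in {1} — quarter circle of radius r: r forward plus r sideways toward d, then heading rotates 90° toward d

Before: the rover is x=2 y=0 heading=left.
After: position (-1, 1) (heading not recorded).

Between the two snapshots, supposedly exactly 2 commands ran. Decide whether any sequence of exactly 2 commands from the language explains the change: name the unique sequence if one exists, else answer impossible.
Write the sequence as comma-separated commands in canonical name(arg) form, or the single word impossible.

key: order matters: swapping straight(2) and arc(right, 1) lands elsewhere
start: x=2 y=0 heading=left
[1] after straight(2): x=0 y=0 heading=left
[2] after arc(right, 1): x=-1 y=1 heading=up
uniquely the one of 9 2-step routes that fits.

straight(2), arc(right, 1)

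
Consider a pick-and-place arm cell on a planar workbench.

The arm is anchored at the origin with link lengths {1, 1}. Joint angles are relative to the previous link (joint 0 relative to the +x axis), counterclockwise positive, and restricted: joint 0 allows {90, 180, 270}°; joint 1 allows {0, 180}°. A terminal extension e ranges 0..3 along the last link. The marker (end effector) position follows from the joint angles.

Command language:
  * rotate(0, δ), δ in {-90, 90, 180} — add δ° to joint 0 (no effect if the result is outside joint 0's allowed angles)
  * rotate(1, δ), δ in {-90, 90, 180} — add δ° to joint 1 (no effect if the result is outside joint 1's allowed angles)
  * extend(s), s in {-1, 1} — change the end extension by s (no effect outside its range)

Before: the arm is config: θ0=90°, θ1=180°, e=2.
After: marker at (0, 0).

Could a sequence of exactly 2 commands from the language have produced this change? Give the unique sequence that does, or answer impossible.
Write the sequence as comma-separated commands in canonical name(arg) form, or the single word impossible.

start: config: θ0=90°, θ1=180°, e=2
step 1 (extend(-1)): config: θ0=90°, θ1=180°, e=1
step 2 (extend(-1)): config: θ0=90°, θ1=180°, e=0
no rival 2-sequence matches.

extend(-1), extend(-1)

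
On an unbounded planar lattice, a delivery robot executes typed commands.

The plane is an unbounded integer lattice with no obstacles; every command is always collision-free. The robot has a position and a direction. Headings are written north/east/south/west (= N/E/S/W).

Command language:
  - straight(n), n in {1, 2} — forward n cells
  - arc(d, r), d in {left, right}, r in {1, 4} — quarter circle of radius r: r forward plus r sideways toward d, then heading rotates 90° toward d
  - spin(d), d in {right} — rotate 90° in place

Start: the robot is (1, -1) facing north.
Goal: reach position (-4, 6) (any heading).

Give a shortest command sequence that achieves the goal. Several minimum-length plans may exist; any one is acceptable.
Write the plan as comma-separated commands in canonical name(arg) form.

arc(left, 4), arc(right, 1), straight(2)

start: (1, -1) facing north
1. arc(left, 4) → (-3, 3) facing west
2. arc(right, 1) → (-4, 4) facing north
3. straight(2) → (-4, 6) facing north
minimal: 3 command(s), checked below 3.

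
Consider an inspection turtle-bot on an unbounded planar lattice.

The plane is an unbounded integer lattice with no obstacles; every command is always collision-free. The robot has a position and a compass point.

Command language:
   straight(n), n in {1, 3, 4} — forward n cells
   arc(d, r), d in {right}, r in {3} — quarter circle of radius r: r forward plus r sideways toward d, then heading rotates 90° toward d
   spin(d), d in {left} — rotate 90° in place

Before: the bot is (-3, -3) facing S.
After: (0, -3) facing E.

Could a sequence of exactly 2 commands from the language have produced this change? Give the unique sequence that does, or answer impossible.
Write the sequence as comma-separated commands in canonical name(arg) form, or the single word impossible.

spin(left), straight(3)

key: position moved to (0,-3) AND the heading swung to E — translation plus rotation needed
t0: (-3, -3) facing S
[1] after spin(left): (-3, -3) facing E
[2] after straight(3): (0, -3) facing E
no rival 2-sequence matches.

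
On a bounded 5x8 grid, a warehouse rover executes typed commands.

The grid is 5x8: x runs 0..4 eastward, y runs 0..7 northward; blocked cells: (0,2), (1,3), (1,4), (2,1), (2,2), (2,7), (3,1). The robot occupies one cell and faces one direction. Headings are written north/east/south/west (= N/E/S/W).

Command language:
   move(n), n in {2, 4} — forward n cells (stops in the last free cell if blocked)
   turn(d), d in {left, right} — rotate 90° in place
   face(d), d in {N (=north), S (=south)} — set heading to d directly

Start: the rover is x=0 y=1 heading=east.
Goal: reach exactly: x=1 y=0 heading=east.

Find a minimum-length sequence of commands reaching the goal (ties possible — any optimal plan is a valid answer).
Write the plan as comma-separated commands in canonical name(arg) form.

move(4), face(S), move(4), turn(left)

begin: x=0 y=1 heading=east
t=1 move(4) ⇒ x=1 y=1 heading=east
t=2 face(S) ⇒ x=1 y=1 heading=south
t=3 move(4) ⇒ x=1 y=0 heading=south
t=4 turn(left) ⇒ x=1 y=0 heading=east
shorter routes all fall short; 4 is best.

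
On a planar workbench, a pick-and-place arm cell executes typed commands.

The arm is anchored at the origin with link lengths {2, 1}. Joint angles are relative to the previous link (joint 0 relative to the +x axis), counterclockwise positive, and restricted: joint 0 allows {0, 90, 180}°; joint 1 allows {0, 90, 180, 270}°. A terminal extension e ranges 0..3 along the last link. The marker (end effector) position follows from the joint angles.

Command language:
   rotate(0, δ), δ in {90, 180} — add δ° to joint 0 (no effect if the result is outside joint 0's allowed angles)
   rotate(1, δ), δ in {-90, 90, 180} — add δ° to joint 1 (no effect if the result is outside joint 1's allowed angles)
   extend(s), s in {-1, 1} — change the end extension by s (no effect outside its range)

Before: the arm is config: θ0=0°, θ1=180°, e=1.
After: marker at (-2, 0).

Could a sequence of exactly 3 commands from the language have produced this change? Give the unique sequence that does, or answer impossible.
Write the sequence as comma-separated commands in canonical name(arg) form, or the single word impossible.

start: config: θ0=0°, θ1=180°, e=1
[1] after extend(1): config: θ0=0°, θ1=180°, e=2
[2] after extend(1): config: θ0=0°, θ1=180°, e=3
[3] after extend(1): config: θ0=0°, θ1=180°, e=3
no other 3-command option fits: unique.

extend(1), extend(1), extend(1)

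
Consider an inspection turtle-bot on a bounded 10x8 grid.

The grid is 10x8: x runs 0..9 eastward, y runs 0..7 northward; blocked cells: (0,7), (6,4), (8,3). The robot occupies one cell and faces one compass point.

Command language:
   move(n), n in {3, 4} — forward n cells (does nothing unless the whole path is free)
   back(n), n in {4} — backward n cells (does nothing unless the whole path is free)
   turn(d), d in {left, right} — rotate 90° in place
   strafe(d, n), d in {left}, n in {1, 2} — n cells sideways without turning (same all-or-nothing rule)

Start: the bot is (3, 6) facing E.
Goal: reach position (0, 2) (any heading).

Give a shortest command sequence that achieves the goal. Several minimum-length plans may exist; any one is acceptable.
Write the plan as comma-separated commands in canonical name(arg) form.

initial: (3, 6) facing E
t=1 turn(left) ⇒ (3, 6) facing N
t=2 strafe(left, 1) ⇒ (2, 6) facing N
t=3 back(4) ⇒ (2, 2) facing N
t=4 strafe(left, 2) ⇒ (0, 2) facing N
minimal: 4 command(s), checked below 4.

turn(left), strafe(left, 1), back(4), strafe(left, 2)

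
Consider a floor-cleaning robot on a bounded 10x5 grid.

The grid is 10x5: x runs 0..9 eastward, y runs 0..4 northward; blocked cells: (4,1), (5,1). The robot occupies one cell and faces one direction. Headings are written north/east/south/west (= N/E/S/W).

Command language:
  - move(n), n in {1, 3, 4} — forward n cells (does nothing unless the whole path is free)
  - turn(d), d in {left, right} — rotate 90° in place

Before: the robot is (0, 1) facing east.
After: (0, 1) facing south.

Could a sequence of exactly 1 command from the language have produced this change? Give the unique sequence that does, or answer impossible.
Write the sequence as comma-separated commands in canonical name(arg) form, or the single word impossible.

key: parked at (0,1) the whole time — nothing moves the robot
from: (0, 1) facing east
[1] after turn(right): (0, 1) facing south
no rival 1-sequence matches.

turn(right)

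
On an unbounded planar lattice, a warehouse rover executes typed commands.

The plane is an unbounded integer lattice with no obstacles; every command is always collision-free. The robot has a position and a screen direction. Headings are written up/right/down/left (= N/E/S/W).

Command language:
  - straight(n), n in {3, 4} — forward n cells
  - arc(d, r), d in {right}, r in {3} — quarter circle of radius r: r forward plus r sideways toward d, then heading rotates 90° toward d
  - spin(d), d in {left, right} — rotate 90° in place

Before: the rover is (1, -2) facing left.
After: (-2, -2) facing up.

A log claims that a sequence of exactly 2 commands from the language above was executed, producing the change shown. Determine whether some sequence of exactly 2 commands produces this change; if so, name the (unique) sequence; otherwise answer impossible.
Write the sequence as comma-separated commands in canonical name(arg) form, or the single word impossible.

straight(3), spin(right)

key: order matters: swapping straight(3) and spin(right) lands elsewhere
begin: (1, -2) facing left
1. straight(3) → (-2, -2) facing left
2. spin(right) → (-2, -2) facing up
no other 2-command option fits: unique.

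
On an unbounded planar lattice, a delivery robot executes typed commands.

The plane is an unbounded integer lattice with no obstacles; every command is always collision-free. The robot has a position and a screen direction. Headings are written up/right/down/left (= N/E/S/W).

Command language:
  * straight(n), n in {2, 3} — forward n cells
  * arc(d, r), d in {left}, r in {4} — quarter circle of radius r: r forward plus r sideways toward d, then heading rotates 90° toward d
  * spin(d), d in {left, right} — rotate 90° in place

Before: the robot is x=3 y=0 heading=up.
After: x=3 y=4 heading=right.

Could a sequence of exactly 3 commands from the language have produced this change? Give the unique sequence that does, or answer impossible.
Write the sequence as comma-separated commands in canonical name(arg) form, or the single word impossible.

key: order matters: swapping straight(2) and spin(right) lands elsewhere
begin: x=3 y=0 heading=up
[1] after straight(2): x=3 y=2 heading=up
[2] after straight(2): x=3 y=4 heading=up
[3] after spin(right): x=3 y=4 heading=right
no other 3-command option fits: unique.

straight(2), straight(2), spin(right)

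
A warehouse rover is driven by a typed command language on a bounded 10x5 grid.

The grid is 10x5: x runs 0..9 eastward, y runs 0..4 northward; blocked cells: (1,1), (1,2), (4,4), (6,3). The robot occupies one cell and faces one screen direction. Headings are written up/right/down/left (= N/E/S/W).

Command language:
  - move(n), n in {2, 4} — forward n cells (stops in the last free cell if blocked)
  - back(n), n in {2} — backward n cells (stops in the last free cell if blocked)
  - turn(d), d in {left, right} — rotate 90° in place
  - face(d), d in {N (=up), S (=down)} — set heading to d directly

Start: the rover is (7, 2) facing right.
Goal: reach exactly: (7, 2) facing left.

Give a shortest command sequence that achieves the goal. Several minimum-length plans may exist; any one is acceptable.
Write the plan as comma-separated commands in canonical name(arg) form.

face(N), turn(left)

initial: (7, 2) facing right
[1] after face(N): (7, 2) facing up
[2] after turn(left): (7, 2) facing left
shorter routes all fall short; 2 is best.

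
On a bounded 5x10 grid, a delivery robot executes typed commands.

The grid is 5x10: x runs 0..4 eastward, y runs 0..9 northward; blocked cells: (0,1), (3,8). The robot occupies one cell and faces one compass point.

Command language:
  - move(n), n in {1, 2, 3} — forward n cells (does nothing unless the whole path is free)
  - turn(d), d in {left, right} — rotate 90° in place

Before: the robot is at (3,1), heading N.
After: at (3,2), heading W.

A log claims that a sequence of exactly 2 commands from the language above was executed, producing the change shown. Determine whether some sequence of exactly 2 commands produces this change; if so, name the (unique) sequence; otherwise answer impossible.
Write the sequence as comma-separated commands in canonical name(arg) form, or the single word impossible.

move(1), turn(left)

key: position moved to (3,2) AND the heading swung to W — translation plus rotation needed
initial: at (3,1), heading N
t=1 move(1) ⇒ at (3,2), heading N
t=2 turn(left) ⇒ at (3,2), heading W
no rival 2-sequence matches.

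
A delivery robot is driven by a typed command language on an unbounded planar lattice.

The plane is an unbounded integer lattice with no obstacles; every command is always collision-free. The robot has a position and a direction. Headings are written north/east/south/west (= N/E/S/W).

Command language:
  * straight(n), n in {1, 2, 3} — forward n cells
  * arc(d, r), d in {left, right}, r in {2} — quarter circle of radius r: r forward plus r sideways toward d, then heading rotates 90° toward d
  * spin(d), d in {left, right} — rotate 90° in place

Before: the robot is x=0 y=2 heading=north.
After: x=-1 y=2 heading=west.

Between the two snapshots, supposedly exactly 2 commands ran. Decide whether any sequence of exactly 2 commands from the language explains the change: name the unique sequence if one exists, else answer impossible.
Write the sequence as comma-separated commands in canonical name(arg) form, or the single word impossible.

spin(left), straight(1)

key: position moved to (-1,2) AND the heading swung to W — translation plus rotation needed
begin: x=0 y=2 heading=north
step 1 (spin(left)): x=0 y=2 heading=west
step 2 (straight(1)): x=-1 y=2 heading=west
no rival 2-sequence matches.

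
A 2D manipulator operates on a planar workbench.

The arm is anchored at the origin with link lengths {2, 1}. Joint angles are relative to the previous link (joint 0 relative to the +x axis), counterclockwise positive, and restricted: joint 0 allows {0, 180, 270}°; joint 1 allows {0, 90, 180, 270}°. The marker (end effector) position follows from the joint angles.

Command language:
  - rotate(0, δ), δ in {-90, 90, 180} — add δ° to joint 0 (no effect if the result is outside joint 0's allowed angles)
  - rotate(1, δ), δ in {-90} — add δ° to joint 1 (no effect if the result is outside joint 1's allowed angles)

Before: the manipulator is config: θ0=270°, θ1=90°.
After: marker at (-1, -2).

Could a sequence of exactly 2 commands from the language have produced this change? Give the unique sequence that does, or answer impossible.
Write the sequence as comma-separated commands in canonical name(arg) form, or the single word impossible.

rotate(1, -90), rotate(1, -90)

start: config: θ0=270°, θ1=90°
step 1 (rotate(1, -90)): config: θ0=270°, θ1=0°
step 2 (rotate(1, -90)): config: θ0=270°, θ1=270°
no rival 2-sequence matches.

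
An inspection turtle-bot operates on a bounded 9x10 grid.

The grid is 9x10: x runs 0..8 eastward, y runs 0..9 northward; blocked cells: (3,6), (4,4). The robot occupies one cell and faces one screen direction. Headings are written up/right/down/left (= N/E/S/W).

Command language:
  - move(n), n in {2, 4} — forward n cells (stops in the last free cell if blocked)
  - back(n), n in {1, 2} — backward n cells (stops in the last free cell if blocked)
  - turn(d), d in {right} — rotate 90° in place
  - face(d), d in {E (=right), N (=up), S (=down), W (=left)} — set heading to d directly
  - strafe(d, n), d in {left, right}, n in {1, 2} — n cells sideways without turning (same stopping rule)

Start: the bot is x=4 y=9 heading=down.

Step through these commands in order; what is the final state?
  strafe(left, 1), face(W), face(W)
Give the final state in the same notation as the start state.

x=5 y=9 heading=left

t0: x=4 y=9 heading=down
1. strafe(left, 1) → x=5 y=9 heading=down
2. face(W) → x=5 y=9 heading=left
3. face(W) → x=5 y=9 heading=left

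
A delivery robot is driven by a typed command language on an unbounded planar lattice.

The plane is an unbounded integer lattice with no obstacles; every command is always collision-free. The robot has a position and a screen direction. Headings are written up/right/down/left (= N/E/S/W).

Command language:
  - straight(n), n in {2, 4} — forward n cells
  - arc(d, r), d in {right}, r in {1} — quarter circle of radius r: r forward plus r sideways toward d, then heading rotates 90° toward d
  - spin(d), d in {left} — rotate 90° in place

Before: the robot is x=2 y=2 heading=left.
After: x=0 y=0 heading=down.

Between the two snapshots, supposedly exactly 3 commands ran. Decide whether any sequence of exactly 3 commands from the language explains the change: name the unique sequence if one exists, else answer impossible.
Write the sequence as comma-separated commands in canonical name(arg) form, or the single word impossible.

key: cell and facing (now S) both changed — the 3 commands mix motion and turning
t0: x=2 y=2 heading=left
[1] after straight(2): x=0 y=2 heading=left
[2] after spin(left): x=0 y=2 heading=down
[3] after straight(2): x=0 y=0 heading=down
uniquely the one of 64 3-step routes that fits.

straight(2), spin(left), straight(2)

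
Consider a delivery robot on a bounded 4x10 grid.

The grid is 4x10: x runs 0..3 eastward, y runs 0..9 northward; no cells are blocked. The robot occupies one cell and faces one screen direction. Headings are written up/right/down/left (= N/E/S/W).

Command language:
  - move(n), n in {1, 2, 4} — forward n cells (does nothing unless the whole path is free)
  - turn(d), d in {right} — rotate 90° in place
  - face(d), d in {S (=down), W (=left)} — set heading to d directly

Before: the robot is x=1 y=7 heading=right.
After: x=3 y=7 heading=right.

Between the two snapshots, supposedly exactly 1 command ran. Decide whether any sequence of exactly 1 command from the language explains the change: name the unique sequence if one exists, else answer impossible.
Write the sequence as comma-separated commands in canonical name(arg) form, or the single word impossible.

key: heading stays E — the single command does not turn
initial: x=1 y=7 heading=right
1. move(2) → x=3 y=7 heading=right
no rival 1-sequence matches.

move(2)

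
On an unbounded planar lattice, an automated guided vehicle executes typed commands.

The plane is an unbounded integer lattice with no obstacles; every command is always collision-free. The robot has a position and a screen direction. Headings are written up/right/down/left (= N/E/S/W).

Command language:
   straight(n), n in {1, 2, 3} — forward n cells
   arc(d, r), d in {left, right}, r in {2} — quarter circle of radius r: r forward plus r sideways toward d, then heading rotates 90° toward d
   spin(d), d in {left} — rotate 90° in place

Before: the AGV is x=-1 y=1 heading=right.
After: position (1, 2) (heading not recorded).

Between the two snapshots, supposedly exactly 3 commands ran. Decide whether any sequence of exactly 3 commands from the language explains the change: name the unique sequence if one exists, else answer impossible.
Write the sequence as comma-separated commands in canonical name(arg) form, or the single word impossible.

key: running straight(1) before straight(2) would end elsewhere — order is forced
initial: x=-1 y=1 heading=right
t=1 straight(2) ⇒ x=1 y=1 heading=right
t=2 spin(left) ⇒ x=1 y=1 heading=up
t=3 straight(1) ⇒ x=1 y=2 heading=up
no other 3-command option fits: unique.

straight(2), spin(left), straight(1)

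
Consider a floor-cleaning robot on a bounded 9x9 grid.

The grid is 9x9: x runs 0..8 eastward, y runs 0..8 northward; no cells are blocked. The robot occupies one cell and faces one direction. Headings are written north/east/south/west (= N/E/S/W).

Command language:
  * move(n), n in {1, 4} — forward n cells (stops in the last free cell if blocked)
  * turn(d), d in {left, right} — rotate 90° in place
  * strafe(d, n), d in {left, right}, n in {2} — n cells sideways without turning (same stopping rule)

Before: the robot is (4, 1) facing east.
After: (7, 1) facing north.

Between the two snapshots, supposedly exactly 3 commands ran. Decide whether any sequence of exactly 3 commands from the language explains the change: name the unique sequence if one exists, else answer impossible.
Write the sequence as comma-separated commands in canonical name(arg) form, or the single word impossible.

key: position moved to (7,1) AND the heading swung to N — translation plus rotation needed
from: (4, 1) facing east
t=1 move(1) ⇒ (5, 1) facing east
t=2 turn(left) ⇒ (5, 1) facing north
t=3 strafe(right, 2) ⇒ (7, 1) facing north
uniquely the one of 216 3-step routes that fits.

move(1), turn(left), strafe(right, 2)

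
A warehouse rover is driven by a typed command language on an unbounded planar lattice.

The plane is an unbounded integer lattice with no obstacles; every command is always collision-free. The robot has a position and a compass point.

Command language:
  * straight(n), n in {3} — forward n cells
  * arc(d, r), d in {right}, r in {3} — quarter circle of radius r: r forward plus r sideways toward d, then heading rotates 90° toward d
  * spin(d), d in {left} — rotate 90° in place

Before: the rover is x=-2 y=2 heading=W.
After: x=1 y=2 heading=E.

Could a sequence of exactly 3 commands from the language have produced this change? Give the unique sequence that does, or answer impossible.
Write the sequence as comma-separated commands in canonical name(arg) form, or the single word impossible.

spin(left), spin(left), straight(3)

key: position moved to (1,2) AND the heading swung to E — translation plus rotation needed
from: x=-2 y=2 heading=W
1. spin(left) → x=-2 y=2 heading=S
2. spin(left) → x=-2 y=2 heading=E
3. straight(3) → x=1 y=2 heading=E
uniquely the one of 27 3-step routes that fits.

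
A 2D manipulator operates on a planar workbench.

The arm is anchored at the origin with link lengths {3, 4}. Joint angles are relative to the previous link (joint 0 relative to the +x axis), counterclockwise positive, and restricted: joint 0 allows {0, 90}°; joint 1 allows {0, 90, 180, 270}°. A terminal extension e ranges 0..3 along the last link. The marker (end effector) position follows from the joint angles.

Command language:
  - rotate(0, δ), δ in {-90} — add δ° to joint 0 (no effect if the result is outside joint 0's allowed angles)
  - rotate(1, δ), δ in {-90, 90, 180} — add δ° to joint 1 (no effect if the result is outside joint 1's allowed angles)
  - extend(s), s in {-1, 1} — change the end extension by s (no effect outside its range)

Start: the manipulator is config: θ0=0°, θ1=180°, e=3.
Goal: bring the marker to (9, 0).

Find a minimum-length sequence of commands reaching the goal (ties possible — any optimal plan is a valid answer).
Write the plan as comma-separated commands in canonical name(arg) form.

from: config: θ0=0°, θ1=180°, e=3
step 1 (rotate(1, 180)): config: θ0=0°, θ1=0°, e=3
step 2 (extend(-1)): config: θ0=0°, θ1=0°, e=2
no 1-step plan works, so 2 is optimal.

rotate(1, 180), extend(-1)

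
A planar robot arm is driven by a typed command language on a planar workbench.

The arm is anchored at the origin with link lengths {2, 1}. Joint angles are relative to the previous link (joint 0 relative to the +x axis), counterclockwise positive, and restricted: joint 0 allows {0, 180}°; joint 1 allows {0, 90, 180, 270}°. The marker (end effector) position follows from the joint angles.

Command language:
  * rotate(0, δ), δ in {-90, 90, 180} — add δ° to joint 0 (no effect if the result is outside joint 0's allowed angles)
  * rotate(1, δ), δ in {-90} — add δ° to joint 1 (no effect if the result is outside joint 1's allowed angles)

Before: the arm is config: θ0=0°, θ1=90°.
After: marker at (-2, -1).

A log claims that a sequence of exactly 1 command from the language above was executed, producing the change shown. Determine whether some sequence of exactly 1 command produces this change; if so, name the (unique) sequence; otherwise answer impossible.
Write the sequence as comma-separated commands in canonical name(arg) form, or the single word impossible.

rotate(0, 180)

initial: config: θ0=0°, θ1=90°
1. rotate(0, 180) → config: θ0=180°, θ1=90°
no other 1-command option fits: unique.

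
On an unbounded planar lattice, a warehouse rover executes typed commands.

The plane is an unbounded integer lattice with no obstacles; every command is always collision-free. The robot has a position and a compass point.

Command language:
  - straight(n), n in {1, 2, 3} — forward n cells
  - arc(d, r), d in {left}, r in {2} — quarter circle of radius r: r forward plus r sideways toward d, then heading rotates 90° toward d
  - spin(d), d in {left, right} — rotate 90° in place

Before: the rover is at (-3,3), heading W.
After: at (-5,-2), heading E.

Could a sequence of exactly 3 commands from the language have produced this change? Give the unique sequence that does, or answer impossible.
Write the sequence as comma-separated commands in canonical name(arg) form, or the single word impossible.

arc(left, 2), straight(3), spin(left)

key: order matters: swapping arc(left, 2) and spin(left) lands elsewhere
t0: at (-3,3), heading W
t=1 arc(left, 2) ⇒ at (-5,1), heading S
t=2 straight(3) ⇒ at (-5,-2), heading S
t=3 spin(left) ⇒ at (-5,-2), heading E
no other 3-command option fits: unique.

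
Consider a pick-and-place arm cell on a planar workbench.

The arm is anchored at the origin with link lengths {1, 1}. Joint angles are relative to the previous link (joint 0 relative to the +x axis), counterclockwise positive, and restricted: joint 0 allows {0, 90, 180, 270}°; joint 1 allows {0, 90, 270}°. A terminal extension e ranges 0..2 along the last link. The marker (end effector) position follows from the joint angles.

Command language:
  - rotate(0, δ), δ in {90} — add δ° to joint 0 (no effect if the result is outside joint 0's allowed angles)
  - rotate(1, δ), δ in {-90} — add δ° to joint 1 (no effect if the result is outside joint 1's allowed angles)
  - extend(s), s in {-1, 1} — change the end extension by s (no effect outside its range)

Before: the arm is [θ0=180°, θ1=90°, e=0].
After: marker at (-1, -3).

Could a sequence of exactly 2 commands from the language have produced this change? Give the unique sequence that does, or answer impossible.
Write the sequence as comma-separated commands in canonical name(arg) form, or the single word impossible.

extend(1), extend(1)

start: [θ0=180°, θ1=90°, e=0]
t=1 extend(1) ⇒ [θ0=180°, θ1=90°, e=1]
t=2 extend(1) ⇒ [θ0=180°, θ1=90°, e=2]
all 16 alternatives checked — unique.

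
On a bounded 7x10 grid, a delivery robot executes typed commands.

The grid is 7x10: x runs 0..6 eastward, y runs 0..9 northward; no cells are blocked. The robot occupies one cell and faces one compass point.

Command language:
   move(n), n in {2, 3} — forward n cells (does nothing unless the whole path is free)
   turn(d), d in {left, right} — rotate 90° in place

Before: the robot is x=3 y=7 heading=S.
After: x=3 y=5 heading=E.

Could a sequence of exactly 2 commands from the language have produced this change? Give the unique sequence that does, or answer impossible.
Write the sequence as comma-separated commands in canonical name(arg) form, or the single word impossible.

move(2), turn(left)

key: running turn(left) before move(2) would end elsewhere — order is forced
start: x=3 y=7 heading=S
t=1 move(2) ⇒ x=3 y=5 heading=S
t=2 turn(left) ⇒ x=3 y=5 heading=E
no rival 2-sequence matches.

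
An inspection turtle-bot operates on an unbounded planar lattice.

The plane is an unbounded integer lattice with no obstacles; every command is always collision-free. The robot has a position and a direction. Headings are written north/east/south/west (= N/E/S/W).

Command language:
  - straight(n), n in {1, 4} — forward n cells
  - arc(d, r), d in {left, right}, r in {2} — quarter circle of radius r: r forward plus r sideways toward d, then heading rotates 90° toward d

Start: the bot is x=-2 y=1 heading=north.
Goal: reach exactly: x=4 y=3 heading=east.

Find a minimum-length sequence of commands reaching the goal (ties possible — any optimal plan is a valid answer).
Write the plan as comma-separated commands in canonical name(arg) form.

start: x=-2 y=1 heading=north
t=1 arc(right, 2) ⇒ x=0 y=3 heading=east
t=2 straight(4) ⇒ x=4 y=3 heading=east
nothing shorter than 2 reaches the goal.

arc(right, 2), straight(4)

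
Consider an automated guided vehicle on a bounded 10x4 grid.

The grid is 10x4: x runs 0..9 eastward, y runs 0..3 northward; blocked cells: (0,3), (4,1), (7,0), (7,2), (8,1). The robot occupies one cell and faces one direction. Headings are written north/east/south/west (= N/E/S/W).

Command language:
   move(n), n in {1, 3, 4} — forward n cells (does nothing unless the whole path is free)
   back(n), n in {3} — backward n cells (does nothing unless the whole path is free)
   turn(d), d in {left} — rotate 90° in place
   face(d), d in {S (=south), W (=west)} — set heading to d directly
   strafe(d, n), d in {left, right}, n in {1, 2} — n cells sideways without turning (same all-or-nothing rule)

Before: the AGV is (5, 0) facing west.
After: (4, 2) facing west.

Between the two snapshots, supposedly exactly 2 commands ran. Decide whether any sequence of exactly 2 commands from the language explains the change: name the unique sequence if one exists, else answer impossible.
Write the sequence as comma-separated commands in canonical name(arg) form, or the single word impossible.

key: heading stays W — no command in the sequence turns
t0: (5, 0) facing west
[1] after strafe(right, 2): (5, 2) facing west
[2] after move(1): (4, 2) facing west
no other 2-command option fits: unique.

strafe(right, 2), move(1)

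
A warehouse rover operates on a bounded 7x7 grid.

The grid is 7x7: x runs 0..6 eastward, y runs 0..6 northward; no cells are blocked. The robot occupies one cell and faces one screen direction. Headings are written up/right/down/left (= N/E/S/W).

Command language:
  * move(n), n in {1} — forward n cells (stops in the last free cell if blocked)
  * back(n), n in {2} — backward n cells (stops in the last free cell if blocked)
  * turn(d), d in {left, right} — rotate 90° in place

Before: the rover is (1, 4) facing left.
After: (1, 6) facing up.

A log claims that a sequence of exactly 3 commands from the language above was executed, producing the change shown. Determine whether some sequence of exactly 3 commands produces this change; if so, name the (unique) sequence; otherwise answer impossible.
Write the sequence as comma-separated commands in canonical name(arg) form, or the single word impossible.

turn(right), move(1), move(1)

key: running move(1) before turn(right) would end elsewhere — order is forced
begin: (1, 4) facing left
1. turn(right) → (1, 4) facing up
2. move(1) → (1, 5) facing up
3. move(1) → (1, 6) facing up
no rival 3-sequence matches.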